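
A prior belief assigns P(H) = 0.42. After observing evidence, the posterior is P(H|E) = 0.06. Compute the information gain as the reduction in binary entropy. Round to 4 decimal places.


H(prior) = -0.42*log2(0.42) - 0.58*log2(0.58)
= 0.9815
H(post) = -0.06*log2(0.06) - 0.94*log2(0.94)
= 0.3274
IG = 0.9815 - 0.3274 = 0.654

0.654


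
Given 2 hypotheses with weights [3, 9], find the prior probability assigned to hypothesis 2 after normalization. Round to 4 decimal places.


To normalize, divide each weight by the sum of all weights.
Sum = 12
Prior(H2) = 9/12 = 0.75

0.75


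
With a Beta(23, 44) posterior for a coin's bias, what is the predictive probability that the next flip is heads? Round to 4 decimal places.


The predictive probability equals the posterior mean.
P(next = heads) = alpha / (alpha + beta)
= 23 / 67 = 0.3433

0.3433


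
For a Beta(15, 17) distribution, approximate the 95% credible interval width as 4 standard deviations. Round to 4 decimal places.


Variance of Beta(a,b) = ab / ((a+b)^2 * (a+b+1))
= 15*17 / ((32)^2 * 33)
= 0.0075
SD = sqrt(0.0075) = 0.0869
Width = 4 * SD = 0.3475

0.3475


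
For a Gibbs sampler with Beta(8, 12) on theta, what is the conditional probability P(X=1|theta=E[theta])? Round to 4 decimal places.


E[theta] = 8/(8+12) = 0.4
P(X=1|theta) = theta = 0.4

0.4


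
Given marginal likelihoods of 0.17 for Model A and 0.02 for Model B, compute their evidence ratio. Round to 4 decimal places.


Ratio = ML(A) / ML(B) = 0.17/0.02
= 8.5

8.5


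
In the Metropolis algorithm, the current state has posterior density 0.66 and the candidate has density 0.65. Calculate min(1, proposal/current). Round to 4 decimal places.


Ratio = 0.65/0.66 = 0.9848
Acceptance probability = min(1, 0.9848)
= 0.9848

0.9848


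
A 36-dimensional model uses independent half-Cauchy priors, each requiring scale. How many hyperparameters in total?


Per parameter: 1 (scale).
Total = 36 * 1 = 36

36


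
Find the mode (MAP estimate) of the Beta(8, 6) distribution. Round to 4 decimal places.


For Beta(a,b) with a,b > 1:
Mode = (a-1)/(a+b-2) = (8-1)/(14-2)
= 7/12 = 0.5833

0.5833


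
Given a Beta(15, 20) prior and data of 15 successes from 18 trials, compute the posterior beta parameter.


Number of failures = 18 - 15 = 3
Posterior beta = 20 + 3 = 23

23


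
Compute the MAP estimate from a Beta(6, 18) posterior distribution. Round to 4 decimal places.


MAP = mode of Beta distribution
= (alpha - 1)/(alpha + beta - 2)
= (6-1)/(6+18-2)
= 5/22 = 0.2273

0.2273


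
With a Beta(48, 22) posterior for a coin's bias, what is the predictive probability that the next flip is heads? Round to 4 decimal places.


The predictive probability equals the posterior mean.
P(next = heads) = alpha / (alpha + beta)
= 48 / 70 = 0.6857

0.6857


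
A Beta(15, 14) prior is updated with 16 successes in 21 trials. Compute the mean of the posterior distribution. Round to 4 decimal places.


After update: Beta(31, 19)
Mean = 31 / (31 + 19) = 31 / 50
= 0.62

0.62


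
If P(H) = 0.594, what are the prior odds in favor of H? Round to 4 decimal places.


Prior odds = P(H) / (1 - P(H))
= 0.594 / 0.406
= 1.4631

1.4631


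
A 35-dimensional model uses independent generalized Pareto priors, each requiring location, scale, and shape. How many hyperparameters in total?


Per parameter: 3 (location, scale, and shape).
Total = 35 * 3 = 105

105


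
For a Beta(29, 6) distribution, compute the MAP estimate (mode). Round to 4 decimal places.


MAP = mode = (a-1)/(a+b-2)
= (29-1)/(29+6-2)
= 28/33 = 0.8485

0.8485


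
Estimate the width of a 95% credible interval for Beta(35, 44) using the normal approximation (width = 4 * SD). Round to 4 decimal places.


For Beta(a,b): Var = ab/((a+b)^2(a+b+1))
Var = 0.0031, SD = 0.0555
Approximate 95% CI width = 4 * 0.0555 = 0.2222

0.2222


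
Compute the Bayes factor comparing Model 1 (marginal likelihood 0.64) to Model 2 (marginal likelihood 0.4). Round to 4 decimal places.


BF12 = marginal likelihood of M1 / marginal likelihood of M2
= 0.64/0.4
= 1.6

1.6


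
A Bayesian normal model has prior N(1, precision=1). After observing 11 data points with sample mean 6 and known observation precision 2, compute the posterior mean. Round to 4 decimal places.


Posterior mean = (prior_precision * prior_mean + n * data_precision * data_mean) / (prior_precision + n * data_precision)
Numerator = 1*1 + 11*2*6 = 133
Denominator = 1 + 11*2 = 23
Posterior mean = 5.7826

5.7826


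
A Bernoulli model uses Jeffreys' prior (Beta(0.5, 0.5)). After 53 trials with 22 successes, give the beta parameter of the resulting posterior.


Posterior = Beta(prior_alpha + successes, prior_beta + failures)
= Beta(0.5 + 22, 0.5 + 31)
Posterior beta = 0.5 + (n - k) = 0.5 + 31 = 31.5

31.5


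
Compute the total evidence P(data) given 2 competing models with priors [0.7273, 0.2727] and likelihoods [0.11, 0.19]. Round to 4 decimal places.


Marginal likelihood = sum P(model_i) * P(data|model_i)
Model 1: 0.7273 * 0.11 = 0.08
Model 2: 0.2727 * 0.19 = 0.0518
Total = 0.1318

0.1318


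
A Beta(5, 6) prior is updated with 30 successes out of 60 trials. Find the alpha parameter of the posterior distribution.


In the Beta-Binomial conjugate update:
alpha_post = alpha_prior + successes
= 5 + 30
= 35

35


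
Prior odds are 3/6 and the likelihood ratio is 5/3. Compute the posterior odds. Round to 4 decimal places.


Posterior odds = prior odds * likelihood ratio
= (3/6) * (5/3)
= 15 / 18
= 0.8333

0.8333


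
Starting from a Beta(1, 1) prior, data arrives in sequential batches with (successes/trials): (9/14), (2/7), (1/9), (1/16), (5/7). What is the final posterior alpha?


In sequential Bayesian updating, we sum all successes.
Total successes = 18
Final alpha = 1 + 18 = 19

19


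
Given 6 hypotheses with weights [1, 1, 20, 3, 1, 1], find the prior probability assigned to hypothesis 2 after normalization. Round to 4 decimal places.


To normalize, divide each weight by the sum of all weights.
Sum = 27
Prior(H2) = 1/27 = 0.037

0.037


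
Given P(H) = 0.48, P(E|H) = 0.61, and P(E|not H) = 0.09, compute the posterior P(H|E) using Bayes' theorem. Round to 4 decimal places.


By Bayes' theorem: P(H|E) = P(E|H)*P(H) / P(E)
P(E) = P(E|H)*P(H) + P(E|not H)*P(not H)
P(E) = 0.61*0.48 + 0.09*0.52 = 0.3396
P(H|E) = 0.61*0.48 / 0.3396 = 0.8622

0.8622


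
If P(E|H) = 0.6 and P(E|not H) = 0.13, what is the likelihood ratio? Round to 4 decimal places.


Likelihood ratio = P(E|H) / P(E|not H)
= 0.6 / 0.13
= 4.6154

4.6154


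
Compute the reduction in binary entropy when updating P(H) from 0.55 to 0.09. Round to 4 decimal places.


H_before = -p*log2(p) - (1-p)*log2(1-p) for p=0.55: 0.9928
H_after for p=0.09: 0.4365
Reduction = 0.9928 - 0.4365 = 0.5563

0.5563


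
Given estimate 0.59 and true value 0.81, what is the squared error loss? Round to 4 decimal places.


Squared error = (estimate - true)^2
Difference = -0.22
Loss = -0.22^2 = 0.0484

0.0484


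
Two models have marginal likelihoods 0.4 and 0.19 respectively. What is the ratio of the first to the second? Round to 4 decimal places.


Evidence ratio = 0.4 / 0.19
= 2.1053

2.1053


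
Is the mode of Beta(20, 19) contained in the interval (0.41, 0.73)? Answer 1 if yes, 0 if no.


Mode = (a-1)/(a+b-2) = 19/37 = 0.5135
Interval: (0.41, 0.73)
Contains mode? 1

1


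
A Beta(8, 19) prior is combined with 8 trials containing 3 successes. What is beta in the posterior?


In conjugate updating:
beta_posterior = beta_prior + (n - k)
= 19 + (8 - 3)
= 19 + 5 = 24

24


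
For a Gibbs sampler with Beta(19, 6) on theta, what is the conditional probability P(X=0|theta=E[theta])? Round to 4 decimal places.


E[theta] = 19/(19+6) = 0.76
P(X=0|theta) = 1 - theta = 0.24

0.24


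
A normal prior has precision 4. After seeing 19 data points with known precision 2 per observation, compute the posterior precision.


In the conjugate normal model, precisions add:
tau_posterior = tau_prior + n * tau_data
= 4 + 19*2 = 42

42


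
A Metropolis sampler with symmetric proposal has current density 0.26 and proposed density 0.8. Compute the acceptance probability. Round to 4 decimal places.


For symmetric proposals, acceptance = min(1, pi(x*)/pi(x))
= min(1, 0.8/0.26)
= min(1, 3.0769) = 1.0

1.0


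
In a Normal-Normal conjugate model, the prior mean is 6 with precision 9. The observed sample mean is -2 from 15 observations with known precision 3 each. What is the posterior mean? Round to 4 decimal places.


Posterior precision = tau0 + n*tau = 9 + 15*3 = 54
Posterior mean = (tau0*mu0 + n*tau*xbar) / posterior_precision
= (9*6 + 15*3*-2) / 54
= -36 / 54 = -0.6667

-0.6667


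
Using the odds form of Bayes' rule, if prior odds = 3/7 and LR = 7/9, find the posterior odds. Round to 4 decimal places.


Bayes' rule in odds form: posterior odds = prior odds * LR
= (3 * 7) / (7 * 9)
= 21/63 = 0.3333

0.3333


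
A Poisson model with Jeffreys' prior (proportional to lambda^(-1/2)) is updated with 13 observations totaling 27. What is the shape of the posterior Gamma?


Posterior = Gamma(0.5 + S, n)
= Gamma(0.5 + 27, 13)
Posterior shape = 0.5 + S = 0.5 + 27 = 27.5

27.5


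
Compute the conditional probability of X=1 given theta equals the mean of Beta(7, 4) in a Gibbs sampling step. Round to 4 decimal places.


Mean of Beta(7, 4) = 0.6364
P(X=1 | theta=0.6364) = 0.6364

0.6364


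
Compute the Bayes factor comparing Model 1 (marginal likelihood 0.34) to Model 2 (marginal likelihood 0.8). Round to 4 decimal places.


BF12 = marginal likelihood of M1 / marginal likelihood of M2
= 0.34/0.8
= 0.425

0.425


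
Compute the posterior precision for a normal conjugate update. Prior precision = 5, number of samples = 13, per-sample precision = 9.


tau_post = tau_0 + n * tau
= 5 + 13 * 9 = 122

122


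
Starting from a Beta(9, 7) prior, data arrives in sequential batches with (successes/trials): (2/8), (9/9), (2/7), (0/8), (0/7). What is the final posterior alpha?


In sequential Bayesian updating, we sum all successes.
Total successes = 13
Final alpha = 9 + 13 = 22

22


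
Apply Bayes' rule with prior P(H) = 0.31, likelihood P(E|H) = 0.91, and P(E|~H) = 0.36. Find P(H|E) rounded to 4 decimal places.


Step 1: Compute marginal P(E) = P(E|H)P(H) + P(E|~H)P(~H)
= 0.91*0.31 + 0.36*0.69 = 0.5305
Step 2: P(H|E) = P(E|H)P(H)/P(E) = 0.2821/0.5305
= 0.5318

0.5318


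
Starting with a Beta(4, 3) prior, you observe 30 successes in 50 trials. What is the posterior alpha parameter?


For a Beta-Binomial conjugate model:
Posterior alpha = prior alpha + number of successes
= 4 + 30 = 34

34


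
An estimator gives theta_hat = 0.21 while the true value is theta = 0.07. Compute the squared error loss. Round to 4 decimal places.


The squared error loss is (theta_hat - theta)^2
= (0.21 - 0.07)^2
= (0.14)^2 = 0.0196

0.0196


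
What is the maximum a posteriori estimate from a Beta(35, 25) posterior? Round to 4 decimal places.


The MAP estimate equals the mode of the distribution.
Mode of Beta(a,b) = (a-1)/(a+b-2)
= 34/58
= 0.5862

0.5862


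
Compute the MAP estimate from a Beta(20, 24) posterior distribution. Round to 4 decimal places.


MAP = mode of Beta distribution
= (alpha - 1)/(alpha + beta - 2)
= (20-1)/(20+24-2)
= 19/42 = 0.4524

0.4524


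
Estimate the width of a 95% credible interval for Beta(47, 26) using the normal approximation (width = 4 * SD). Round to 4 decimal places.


For Beta(a,b): Var = ab/((a+b)^2(a+b+1))
Var = 0.0031, SD = 0.0557
Approximate 95% CI width = 4 * 0.0557 = 0.2227

0.2227


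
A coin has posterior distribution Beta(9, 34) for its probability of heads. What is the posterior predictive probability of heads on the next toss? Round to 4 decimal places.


Posterior predictive = E[theta] = alpha/(alpha+beta)
= 9/43
= 0.2093

0.2093


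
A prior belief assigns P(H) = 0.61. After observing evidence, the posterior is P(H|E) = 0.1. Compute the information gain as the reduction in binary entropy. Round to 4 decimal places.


H(prior) = -0.61*log2(0.61) - 0.39*log2(0.39)
= 0.9648
H(post) = -0.1*log2(0.1) - 0.9*log2(0.9)
= 0.469
IG = 0.9648 - 0.469 = 0.4958

0.4958


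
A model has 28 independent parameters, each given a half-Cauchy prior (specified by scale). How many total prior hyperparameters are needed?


Each half-Cauchy prior needs 1 hyperparameter (scale).
Total = 1 * 28 = 28

28


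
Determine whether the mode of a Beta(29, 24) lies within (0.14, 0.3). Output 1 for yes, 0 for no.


First find the mode: (a-1)/(a+b-2) = 0.549
Is 0.549 in (0.14, 0.3)? 0

0


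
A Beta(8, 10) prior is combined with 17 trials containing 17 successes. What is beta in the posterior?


In conjugate updating:
beta_posterior = beta_prior + (n - k)
= 10 + (17 - 17)
= 10 + 0 = 10

10


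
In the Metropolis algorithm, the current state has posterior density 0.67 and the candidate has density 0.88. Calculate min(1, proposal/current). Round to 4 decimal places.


Ratio = 0.88/0.67 = 1.3134
Acceptance probability = min(1, 1.3134)
= 1.0

1.0


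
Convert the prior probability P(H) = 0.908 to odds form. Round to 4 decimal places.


P(not H) = 1 - 0.908 = 0.092
Odds = 0.908 / 0.092 = 9.8696

9.8696


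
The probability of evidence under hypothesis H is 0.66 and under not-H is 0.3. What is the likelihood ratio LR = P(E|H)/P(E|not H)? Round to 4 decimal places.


LR = 0.66 / 0.3
= 2.2

2.2


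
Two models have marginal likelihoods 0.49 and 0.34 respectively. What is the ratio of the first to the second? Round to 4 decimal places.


Evidence ratio = 0.49 / 0.34
= 1.4412

1.4412


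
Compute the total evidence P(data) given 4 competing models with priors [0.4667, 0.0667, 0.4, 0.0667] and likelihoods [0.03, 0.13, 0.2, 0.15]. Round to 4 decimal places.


Marginal likelihood = sum P(model_i) * P(data|model_i)
Model 1: 0.4667 * 0.03 = 0.014
Model 2: 0.0667 * 0.13 = 0.0087
Model 3: 0.4 * 0.2 = 0.08
Model 4: 0.0667 * 0.15 = 0.01
Total = 0.1127

0.1127


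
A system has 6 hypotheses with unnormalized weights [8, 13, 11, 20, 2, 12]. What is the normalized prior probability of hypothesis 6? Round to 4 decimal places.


The normalized prior is the weight divided by the total.
Total weight = 66
P(H6) = 12 / 66 = 0.1818

0.1818


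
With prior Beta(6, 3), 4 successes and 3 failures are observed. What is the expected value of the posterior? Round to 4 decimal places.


Posterior = Beta(10, 6)
E[theta] = alpha/(alpha+beta)
= 10/16 = 0.625

0.625


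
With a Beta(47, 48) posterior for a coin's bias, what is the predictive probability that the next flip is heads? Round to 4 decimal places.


The predictive probability equals the posterior mean.
P(next = heads) = alpha / (alpha + beta)
= 47 / 95 = 0.4947

0.4947


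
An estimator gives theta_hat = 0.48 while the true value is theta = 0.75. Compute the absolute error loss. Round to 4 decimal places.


The absolute error loss is |theta_hat - theta|
= |0.48 - 0.75|
= 0.27

0.27


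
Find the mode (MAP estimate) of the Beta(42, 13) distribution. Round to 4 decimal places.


For Beta(a,b) with a,b > 1:
Mode = (a-1)/(a+b-2) = (42-1)/(55-2)
= 41/53 = 0.7736

0.7736


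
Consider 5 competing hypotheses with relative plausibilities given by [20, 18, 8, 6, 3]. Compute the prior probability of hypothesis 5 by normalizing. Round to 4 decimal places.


Sum of weights = 20 + 18 + 8 + 6 + 3 = 55
Normalized prior for H5 = 3 / 55
= 0.0545

0.0545


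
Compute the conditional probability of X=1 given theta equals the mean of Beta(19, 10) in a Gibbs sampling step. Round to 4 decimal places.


Mean of Beta(19, 10) = 0.6552
P(X=1 | theta=0.6552) = 0.6552

0.6552


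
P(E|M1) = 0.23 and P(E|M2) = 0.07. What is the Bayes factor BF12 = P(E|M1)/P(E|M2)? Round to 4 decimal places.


Bayes factor BF12 = P(E|M1) / P(E|M2)
= 0.23 / 0.07
= 3.2857

3.2857


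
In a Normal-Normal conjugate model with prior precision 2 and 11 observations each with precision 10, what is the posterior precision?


Posterior precision = prior precision + n * observation precision
= 2 + 11 * 10
= 2 + 110 = 112

112


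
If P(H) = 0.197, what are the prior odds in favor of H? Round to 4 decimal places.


Prior odds = P(H) / (1 - P(H))
= 0.197 / 0.803
= 0.2453

0.2453


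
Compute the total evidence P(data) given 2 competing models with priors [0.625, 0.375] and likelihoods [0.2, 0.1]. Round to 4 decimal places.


Marginal likelihood = sum P(model_i) * P(data|model_i)
Model 1: 0.625 * 0.2 = 0.125
Model 2: 0.375 * 0.1 = 0.0375
Total = 0.1625

0.1625


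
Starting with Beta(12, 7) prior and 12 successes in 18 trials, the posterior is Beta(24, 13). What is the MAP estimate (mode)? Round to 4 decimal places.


The mode of Beta(a, b) when a > 1 and b > 1 is (a-1)/(a+b-2)
= (24 - 1) / (24 + 13 - 2)
= 23 / 35
= 0.6571

0.6571


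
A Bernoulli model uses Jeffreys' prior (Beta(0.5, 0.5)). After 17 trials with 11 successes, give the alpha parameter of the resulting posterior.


Posterior = Beta(prior_alpha + successes, prior_beta + failures)
= Beta(0.5 + 11, 0.5 + 6)
Posterior alpha = 0.5 + k = 0.5 + 11 = 11.5

11.5


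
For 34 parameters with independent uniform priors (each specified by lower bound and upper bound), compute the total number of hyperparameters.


A uniform prior has 2 hyperparameters per parameter.
Total = 34 * 2 = 68

68


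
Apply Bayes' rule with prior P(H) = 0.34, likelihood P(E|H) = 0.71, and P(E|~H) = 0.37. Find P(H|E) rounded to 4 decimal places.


Step 1: Compute marginal P(E) = P(E|H)P(H) + P(E|~H)P(~H)
= 0.71*0.34 + 0.37*0.66 = 0.4856
Step 2: P(H|E) = P(E|H)P(H)/P(E) = 0.2414/0.4856
= 0.4971

0.4971


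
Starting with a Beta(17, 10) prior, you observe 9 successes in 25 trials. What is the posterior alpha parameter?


For a Beta-Binomial conjugate model:
Posterior alpha = prior alpha + number of successes
= 17 + 9 = 26

26


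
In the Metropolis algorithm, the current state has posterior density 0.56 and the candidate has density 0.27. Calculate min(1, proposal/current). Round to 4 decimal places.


Ratio = 0.27/0.56 = 0.4821
Acceptance probability = min(1, 0.4821)
= 0.4821

0.4821


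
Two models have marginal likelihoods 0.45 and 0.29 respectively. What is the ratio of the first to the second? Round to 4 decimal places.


Evidence ratio = 0.45 / 0.29
= 1.5517

1.5517


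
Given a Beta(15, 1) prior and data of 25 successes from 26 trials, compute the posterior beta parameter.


Number of failures = 26 - 25 = 1
Posterior beta = 1 + 1 = 2

2


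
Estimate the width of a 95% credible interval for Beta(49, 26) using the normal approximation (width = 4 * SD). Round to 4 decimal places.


For Beta(a,b): Var = ab/((a+b)^2(a+b+1))
Var = 0.003, SD = 0.0546
Approximate 95% CI width = 4 * 0.0546 = 0.2184

0.2184


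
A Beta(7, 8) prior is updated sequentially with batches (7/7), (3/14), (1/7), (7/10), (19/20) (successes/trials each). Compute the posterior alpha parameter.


Sequential conjugate updating is equivalent to a single batch update.
Total successes across all batches = 37
alpha_posterior = alpha_prior + total_successes = 7 + 37
= 44

44


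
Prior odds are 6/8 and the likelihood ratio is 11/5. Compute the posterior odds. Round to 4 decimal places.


Posterior odds = prior odds * likelihood ratio
= (6/8) * (11/5)
= 66 / 40
= 1.65

1.65


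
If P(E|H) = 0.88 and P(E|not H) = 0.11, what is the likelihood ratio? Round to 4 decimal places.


Likelihood ratio = P(E|H) / P(E|not H)
= 0.88 / 0.11
= 8.0

8.0


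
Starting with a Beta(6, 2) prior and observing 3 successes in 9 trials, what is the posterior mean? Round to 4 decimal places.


Posterior parameters: alpha = 6 + 3 = 9
beta = 2 + 6 = 8
Posterior mean = alpha / (alpha + beta) = 9 / 17
= 0.5294

0.5294


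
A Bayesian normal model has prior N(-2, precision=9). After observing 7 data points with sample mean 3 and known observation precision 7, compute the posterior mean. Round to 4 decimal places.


Posterior mean = (prior_precision * prior_mean + n * data_precision * data_mean) / (prior_precision + n * data_precision)
Numerator = 9*-2 + 7*7*3 = 129
Denominator = 9 + 7*7 = 58
Posterior mean = 2.2241

2.2241


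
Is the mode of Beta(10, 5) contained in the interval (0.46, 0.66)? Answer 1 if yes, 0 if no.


Mode = (a-1)/(a+b-2) = 9/13 = 0.6923
Interval: (0.46, 0.66)
Contains mode? 0

0


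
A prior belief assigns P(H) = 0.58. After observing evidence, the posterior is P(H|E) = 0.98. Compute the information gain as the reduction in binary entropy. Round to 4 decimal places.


H(prior) = -0.58*log2(0.58) - 0.42*log2(0.42)
= 0.9815
H(post) = -0.98*log2(0.98) - 0.02*log2(0.02)
= 0.1414
IG = 0.9815 - 0.1414 = 0.84

0.84


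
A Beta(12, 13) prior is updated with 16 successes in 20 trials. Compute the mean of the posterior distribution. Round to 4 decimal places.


After update: Beta(28, 17)
Mean = 28 / (28 + 17) = 28 / 45
= 0.6222

0.6222


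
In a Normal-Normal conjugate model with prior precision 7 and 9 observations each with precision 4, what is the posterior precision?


Posterior precision = prior precision + n * observation precision
= 7 + 9 * 4
= 7 + 36 = 43

43


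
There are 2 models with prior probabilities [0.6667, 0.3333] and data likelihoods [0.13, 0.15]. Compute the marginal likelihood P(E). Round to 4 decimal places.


P(E) = sum over models of P(M_i) * P(E|M_i)
= 0.6667*0.13 + 0.3333*0.15
= 0.1367

0.1367


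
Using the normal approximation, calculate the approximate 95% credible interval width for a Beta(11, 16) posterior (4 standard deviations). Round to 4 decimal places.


Var(Beta) = 11*16/(27^2 * 28) = 0.0086
SD = 0.0929
Width ~ 4*SD = 0.3714

0.3714


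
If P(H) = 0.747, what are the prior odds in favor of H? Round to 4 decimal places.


Prior odds = P(H) / (1 - P(H))
= 0.747 / 0.253
= 2.9526

2.9526


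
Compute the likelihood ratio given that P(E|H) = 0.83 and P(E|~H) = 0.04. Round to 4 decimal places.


LR = P(E|H) / P(E|~H)
= 0.83 / 0.04 = 20.75

20.75


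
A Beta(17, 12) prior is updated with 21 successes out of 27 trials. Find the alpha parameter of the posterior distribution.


In the Beta-Binomial conjugate update:
alpha_post = alpha_prior + successes
= 17 + 21
= 38

38


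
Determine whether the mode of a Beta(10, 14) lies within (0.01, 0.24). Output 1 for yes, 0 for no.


First find the mode: (a-1)/(a+b-2) = 0.4091
Is 0.4091 in (0.01, 0.24)? 0

0


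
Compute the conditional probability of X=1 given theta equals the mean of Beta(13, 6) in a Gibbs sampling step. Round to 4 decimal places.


Mean of Beta(13, 6) = 0.6842
P(X=1 | theta=0.6842) = 0.6842

0.6842


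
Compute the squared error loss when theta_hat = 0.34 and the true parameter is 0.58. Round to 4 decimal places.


L = (theta_hat - theta_true)^2
= (0.34 - 0.58)^2
= -0.24^2 = 0.0576

0.0576


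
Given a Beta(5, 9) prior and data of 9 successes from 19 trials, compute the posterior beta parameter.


Number of failures = 19 - 9 = 10
Posterior beta = 9 + 10 = 19

19


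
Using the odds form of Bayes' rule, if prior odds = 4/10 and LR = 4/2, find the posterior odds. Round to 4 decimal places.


Bayes' rule in odds form: posterior odds = prior odds * LR
= (4 * 4) / (10 * 2)
= 16/20 = 0.8

0.8


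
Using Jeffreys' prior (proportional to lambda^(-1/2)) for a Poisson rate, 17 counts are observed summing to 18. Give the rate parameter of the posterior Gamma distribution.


Conjugate update: Gamma(prior_shape + S, prior_rate + n).
Prior shape = 0.5, prior rate = 0.
Posterior rate = 0 + n = 17

17.0


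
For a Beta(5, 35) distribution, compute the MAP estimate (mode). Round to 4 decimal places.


MAP = mode = (a-1)/(a+b-2)
= (5-1)/(5+35-2)
= 4/38 = 0.1053

0.1053


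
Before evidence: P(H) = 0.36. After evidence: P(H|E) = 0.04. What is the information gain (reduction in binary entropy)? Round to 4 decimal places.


Prior entropy = 0.9427
Posterior entropy = 0.2423
Information gain = 0.9427 - 0.2423 = 0.7004

0.7004


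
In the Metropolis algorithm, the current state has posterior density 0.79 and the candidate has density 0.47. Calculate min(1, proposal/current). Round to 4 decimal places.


Ratio = 0.47/0.79 = 0.5949
Acceptance probability = min(1, 0.5949)
= 0.5949

0.5949


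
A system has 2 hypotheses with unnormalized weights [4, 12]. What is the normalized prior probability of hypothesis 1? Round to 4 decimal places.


The normalized prior is the weight divided by the total.
Total weight = 16
P(H1) = 4 / 16 = 0.25

0.25


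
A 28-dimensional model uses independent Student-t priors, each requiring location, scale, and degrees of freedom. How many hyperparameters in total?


Per parameter: 3 (location, scale, and degrees of freedom).
Total = 28 * 3 = 84

84


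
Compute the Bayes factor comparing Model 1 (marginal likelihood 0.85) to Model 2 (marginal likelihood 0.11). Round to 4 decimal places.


BF12 = marginal likelihood of M1 / marginal likelihood of M2
= 0.85/0.11
= 7.7273

7.7273


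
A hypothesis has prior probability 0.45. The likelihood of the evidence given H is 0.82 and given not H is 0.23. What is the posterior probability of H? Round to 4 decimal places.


Using Bayes' theorem:
P(E) = 0.45 * 0.82 + 0.55 * 0.23
P(E) = 0.4955
P(H|E) = (0.45 * 0.82) / 0.4955 = 0.7447

0.7447


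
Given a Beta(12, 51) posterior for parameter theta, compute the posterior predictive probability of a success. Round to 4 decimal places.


For a Beta-Bernoulli model, the predictive probability is the mean:
P(success) = 12/(12+51) = 12/63 = 0.1905

0.1905


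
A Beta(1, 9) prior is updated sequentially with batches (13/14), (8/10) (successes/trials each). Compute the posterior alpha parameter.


Sequential conjugate updating is equivalent to a single batch update.
Total successes across all batches = 21
alpha_posterior = alpha_prior + total_successes = 1 + 21
= 22

22


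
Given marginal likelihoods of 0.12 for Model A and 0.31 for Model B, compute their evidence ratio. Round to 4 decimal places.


Ratio = ML(A) / ML(B) = 0.12/0.31
= 0.3871

0.3871


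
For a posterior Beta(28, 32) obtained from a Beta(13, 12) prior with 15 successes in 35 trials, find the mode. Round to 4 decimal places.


Mode = (alpha - 1) / (alpha + beta - 2)
= 27 / 58
= 0.4655

0.4655


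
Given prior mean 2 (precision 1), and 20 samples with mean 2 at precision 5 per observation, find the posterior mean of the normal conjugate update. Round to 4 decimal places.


The posterior mean is a precision-weighted average of prior and data.
Post. prec. = 1 + 100 = 101
Post. mean = (2 + 200)/101 = 202/101 = 2.0

2.0


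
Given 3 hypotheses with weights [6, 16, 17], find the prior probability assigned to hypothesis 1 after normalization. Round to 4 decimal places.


To normalize, divide each weight by the sum of all weights.
Sum = 39
Prior(H1) = 6/39 = 0.1538

0.1538


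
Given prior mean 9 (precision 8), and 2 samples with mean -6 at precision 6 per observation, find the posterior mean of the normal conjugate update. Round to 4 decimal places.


The posterior mean is a precision-weighted average of prior and data.
Post. prec. = 8 + 12 = 20
Post. mean = (72 + -72)/20 = 0/20 = 0.0

0.0


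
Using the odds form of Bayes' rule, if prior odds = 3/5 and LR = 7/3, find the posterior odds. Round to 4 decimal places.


Bayes' rule in odds form: posterior odds = prior odds * LR
= (3 * 7) / (5 * 3)
= 21/15 = 1.4

1.4


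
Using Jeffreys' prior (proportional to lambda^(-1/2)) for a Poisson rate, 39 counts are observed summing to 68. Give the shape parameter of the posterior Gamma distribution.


Conjugate update: Gamma(prior_shape + S, prior_rate + n).
Prior shape = 0.5, prior rate = 0.
Posterior shape = 0.5 + S = 0.5 + 68 = 68.5

68.5


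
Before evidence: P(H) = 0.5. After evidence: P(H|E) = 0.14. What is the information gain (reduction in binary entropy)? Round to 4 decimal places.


Prior entropy = 1.0
Posterior entropy = 0.5842
Information gain = 1.0 - 0.5842 = 0.4158

0.4158


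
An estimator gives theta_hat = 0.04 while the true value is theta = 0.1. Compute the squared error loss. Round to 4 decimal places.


The squared error loss is (theta_hat - theta)^2
= (0.04 - 0.1)^2
= (-0.06)^2 = 0.0036

0.0036


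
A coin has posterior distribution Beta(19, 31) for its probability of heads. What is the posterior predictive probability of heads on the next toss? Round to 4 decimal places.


Posterior predictive = E[theta] = alpha/(alpha+beta)
= 19/50
= 0.38

0.38


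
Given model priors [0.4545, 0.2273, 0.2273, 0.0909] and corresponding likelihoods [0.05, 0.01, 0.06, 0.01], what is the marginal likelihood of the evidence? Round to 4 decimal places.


P(E) = sum_i P(M_i) P(E|M_i)
= 0.0227 + 0.0023 + 0.0136 + 0.0009
= 0.0395

0.0395


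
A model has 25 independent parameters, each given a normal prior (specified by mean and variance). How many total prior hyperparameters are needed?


Each normal prior needs 2 hyperparameters (mean and variance).
Total = 2 * 25 = 50

50


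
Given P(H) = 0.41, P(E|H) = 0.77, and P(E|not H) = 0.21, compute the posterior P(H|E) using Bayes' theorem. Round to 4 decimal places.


By Bayes' theorem: P(H|E) = P(E|H)*P(H) / P(E)
P(E) = P(E|H)*P(H) + P(E|not H)*P(not H)
P(E) = 0.77*0.41 + 0.21*0.59 = 0.4396
P(H|E) = 0.77*0.41 / 0.4396 = 0.7182

0.7182


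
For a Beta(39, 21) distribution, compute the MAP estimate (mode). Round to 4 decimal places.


MAP = mode = (a-1)/(a+b-2)
= (39-1)/(39+21-2)
= 38/58 = 0.6552

0.6552


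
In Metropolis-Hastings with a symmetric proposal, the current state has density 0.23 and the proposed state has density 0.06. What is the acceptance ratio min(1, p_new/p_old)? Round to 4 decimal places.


Ratio = p_new / p_old = 0.06 / 0.23 = 0.2609
Acceptance = min(1, 0.2609) = 0.2609

0.2609


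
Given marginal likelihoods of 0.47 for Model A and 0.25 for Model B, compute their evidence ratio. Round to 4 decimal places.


Ratio = ML(A) / ML(B) = 0.47/0.25
= 1.88

1.88


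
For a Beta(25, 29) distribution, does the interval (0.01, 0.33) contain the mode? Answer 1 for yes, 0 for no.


Mode of Beta(a,b) = (a-1)/(a+b-2)
= (25-1)/(25+29-2) = 0.4615
Check: 0.01 <= 0.4615 <= 0.33?
Result: 0

0


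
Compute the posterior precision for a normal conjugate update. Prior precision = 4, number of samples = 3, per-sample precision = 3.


tau_post = tau_0 + n * tau
= 4 + 3 * 3 = 13

13


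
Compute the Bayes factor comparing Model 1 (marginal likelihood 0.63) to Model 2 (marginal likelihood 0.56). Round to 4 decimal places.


BF12 = marginal likelihood of M1 / marginal likelihood of M2
= 0.63/0.56
= 1.125

1.125


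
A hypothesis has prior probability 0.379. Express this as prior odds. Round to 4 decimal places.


Odds = P(H) / P(not H) = 0.379 / 0.621
= 0.6103

0.6103


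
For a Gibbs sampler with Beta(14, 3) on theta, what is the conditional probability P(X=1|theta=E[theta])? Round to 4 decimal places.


E[theta] = 14/(14+3) = 0.8235
P(X=1|theta) = theta = 0.8235

0.8235


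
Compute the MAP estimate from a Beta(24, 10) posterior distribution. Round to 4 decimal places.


MAP = mode of Beta distribution
= (alpha - 1)/(alpha + beta - 2)
= (24-1)/(24+10-2)
= 23/32 = 0.7188

0.7188


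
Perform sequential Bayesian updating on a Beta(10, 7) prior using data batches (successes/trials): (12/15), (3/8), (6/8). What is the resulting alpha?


Accumulate successes: 21
Posterior alpha = prior alpha + sum of successes
= 10 + 21 = 31

31


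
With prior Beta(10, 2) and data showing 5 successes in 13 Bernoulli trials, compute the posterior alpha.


Conjugate update: alpha_posterior = alpha_prior + k
= 10 + 5 = 15

15


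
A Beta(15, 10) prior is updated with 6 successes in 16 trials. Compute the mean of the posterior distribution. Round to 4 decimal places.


After update: Beta(21, 20)
Mean = 21 / (21 + 20) = 21 / 41
= 0.5122

0.5122


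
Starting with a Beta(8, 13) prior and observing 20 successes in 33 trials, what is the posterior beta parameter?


Posterior beta = prior beta + failures
Failures = 33 - 20 = 13
beta_post = 13 + 13 = 26

26


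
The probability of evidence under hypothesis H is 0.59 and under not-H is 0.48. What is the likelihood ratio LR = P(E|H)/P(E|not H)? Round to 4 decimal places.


LR = 0.59 / 0.48
= 1.2292

1.2292


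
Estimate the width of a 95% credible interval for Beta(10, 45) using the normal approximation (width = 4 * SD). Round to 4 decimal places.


For Beta(a,b): Var = ab/((a+b)^2(a+b+1))
Var = 0.0027, SD = 0.0515
Approximate 95% CI width = 4 * 0.0515 = 0.2062

0.2062


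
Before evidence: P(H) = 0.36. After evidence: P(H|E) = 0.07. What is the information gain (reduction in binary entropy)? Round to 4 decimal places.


Prior entropy = 0.9427
Posterior entropy = 0.3659
Information gain = 0.9427 - 0.3659 = 0.5768

0.5768


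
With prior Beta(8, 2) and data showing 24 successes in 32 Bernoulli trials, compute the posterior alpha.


Conjugate update: alpha_posterior = alpha_prior + k
= 8 + 24 = 32

32


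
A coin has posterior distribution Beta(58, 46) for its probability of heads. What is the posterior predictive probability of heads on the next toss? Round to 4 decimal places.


Posterior predictive = E[theta] = alpha/(alpha+beta)
= 58/104
= 0.5577

0.5577


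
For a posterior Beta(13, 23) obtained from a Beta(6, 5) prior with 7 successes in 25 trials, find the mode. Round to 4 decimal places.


Mode = (alpha - 1) / (alpha + beta - 2)
= 12 / 34
= 0.3529

0.3529


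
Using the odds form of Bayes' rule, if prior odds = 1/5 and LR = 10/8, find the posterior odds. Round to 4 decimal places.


Bayes' rule in odds form: posterior odds = prior odds * LR
= (1 * 10) / (5 * 8)
= 10/40 = 0.25

0.25


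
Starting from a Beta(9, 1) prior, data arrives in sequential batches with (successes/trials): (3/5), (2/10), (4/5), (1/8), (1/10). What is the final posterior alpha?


In sequential Bayesian updating, we sum all successes.
Total successes = 11
Final alpha = 9 + 11 = 20

20


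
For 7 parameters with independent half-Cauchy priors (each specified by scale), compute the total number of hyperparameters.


A half-Cauchy prior has 1 hyperparameter per parameter.
Total = 7 * 1 = 7

7


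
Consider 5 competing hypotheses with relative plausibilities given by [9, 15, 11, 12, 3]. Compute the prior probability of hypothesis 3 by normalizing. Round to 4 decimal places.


Sum of weights = 9 + 15 + 11 + 12 + 3 = 50
Normalized prior for H3 = 11 / 50
= 0.22

0.22


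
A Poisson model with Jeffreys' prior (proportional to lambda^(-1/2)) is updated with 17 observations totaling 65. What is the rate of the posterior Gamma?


Posterior = Gamma(0.5 + S, n)
= Gamma(0.5 + 65, 17)
Posterior rate = 0 + n = 17

17.0


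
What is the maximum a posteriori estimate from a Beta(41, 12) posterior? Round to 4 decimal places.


The MAP estimate equals the mode of the distribution.
Mode of Beta(a,b) = (a-1)/(a+b-2)
= 40/51
= 0.7843

0.7843


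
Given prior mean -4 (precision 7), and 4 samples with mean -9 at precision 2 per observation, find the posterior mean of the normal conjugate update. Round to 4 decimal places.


The posterior mean is a precision-weighted average of prior and data.
Post. prec. = 7 + 8 = 15
Post. mean = (-28 + -72)/15 = -100/15 = -6.6667

-6.6667


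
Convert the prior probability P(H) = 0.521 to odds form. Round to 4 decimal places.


P(not H) = 1 - 0.521 = 0.479
Odds = 0.521 / 0.479 = 1.0877

1.0877


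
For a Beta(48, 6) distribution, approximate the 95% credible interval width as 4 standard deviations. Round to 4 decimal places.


Variance of Beta(a,b) = ab / ((a+b)^2 * (a+b+1))
= 48*6 / ((54)^2 * 55)
= 0.0018
SD = sqrt(0.0018) = 0.0424
Width = 4 * SD = 0.1695

0.1695


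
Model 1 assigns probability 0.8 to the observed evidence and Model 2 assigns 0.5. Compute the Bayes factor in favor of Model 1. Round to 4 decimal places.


BF = P(data|M1) / P(data|M2)
= 0.8 / 0.5 = 1.6

1.6


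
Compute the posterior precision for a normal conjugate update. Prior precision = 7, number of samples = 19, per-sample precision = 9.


tau_post = tau_0 + n * tau
= 7 + 19 * 9 = 178

178


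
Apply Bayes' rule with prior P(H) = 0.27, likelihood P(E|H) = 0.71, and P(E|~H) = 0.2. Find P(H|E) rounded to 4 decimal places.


Step 1: Compute marginal P(E) = P(E|H)P(H) + P(E|~H)P(~H)
= 0.71*0.27 + 0.2*0.73 = 0.3377
Step 2: P(H|E) = P(E|H)P(H)/P(E) = 0.1917/0.3377
= 0.5677

0.5677


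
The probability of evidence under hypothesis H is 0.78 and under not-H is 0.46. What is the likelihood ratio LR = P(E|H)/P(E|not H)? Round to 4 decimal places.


LR = 0.78 / 0.46
= 1.6957

1.6957


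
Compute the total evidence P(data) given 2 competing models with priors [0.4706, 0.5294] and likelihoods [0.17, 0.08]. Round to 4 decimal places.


Marginal likelihood = sum P(model_i) * P(data|model_i)
Model 1: 0.4706 * 0.17 = 0.08
Model 2: 0.5294 * 0.08 = 0.0424
Total = 0.1224

0.1224


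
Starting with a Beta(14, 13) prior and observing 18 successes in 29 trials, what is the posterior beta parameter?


Posterior beta = prior beta + failures
Failures = 29 - 18 = 11
beta_post = 13 + 11 = 24

24


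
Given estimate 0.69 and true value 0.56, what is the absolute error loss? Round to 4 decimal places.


Absolute error = |estimate - true|
= |0.13| = 0.13

0.13


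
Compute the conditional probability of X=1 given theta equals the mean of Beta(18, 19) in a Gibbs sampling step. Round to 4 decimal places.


Mean of Beta(18, 19) = 0.4865
P(X=1 | theta=0.4865) = 0.4865

0.4865


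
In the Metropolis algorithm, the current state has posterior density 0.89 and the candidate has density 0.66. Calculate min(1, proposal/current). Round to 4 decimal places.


Ratio = 0.66/0.89 = 0.7416
Acceptance probability = min(1, 0.7416)
= 0.7416

0.7416


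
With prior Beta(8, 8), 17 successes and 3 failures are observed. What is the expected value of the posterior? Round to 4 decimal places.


Posterior = Beta(25, 11)
E[theta] = alpha/(alpha+beta)
= 25/36 = 0.6944

0.6944


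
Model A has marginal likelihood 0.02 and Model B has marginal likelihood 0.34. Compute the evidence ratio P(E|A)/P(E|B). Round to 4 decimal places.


Evidence ratio = P(E|A) / P(E|B)
= 0.02 / 0.34
= 0.0588

0.0588


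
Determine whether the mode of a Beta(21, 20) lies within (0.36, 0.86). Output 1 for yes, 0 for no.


First find the mode: (a-1)/(a+b-2) = 0.5128
Is 0.5128 in (0.36, 0.86)? 1

1


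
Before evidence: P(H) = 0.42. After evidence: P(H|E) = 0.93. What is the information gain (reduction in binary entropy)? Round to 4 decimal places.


Prior entropy = 0.9815
Posterior entropy = 0.3659
Information gain = 0.9815 - 0.3659 = 0.6155

0.6155


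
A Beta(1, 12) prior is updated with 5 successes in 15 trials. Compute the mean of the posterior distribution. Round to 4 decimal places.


After update: Beta(6, 22)
Mean = 6 / (6 + 22) = 6 / 28
= 0.2143

0.2143


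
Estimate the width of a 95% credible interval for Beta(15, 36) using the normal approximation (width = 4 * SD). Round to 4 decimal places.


For Beta(a,b): Var = ab/((a+b)^2(a+b+1))
Var = 0.004, SD = 0.0632
Approximate 95% CI width = 4 * 0.0632 = 0.2527

0.2527


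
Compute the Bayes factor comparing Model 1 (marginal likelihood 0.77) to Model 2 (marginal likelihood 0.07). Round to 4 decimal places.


BF12 = marginal likelihood of M1 / marginal likelihood of M2
= 0.77/0.07
= 11.0

11.0
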